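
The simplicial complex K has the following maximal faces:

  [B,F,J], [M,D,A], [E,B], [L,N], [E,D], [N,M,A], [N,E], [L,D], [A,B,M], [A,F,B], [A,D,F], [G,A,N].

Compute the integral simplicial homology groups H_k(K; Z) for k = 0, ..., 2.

Order the vertices as A < B < D < E < F < G < J < L < M < N. Listing each simplex with vertices in this order, K has dimension 2 with simplices:

  0-simplices (10): A, B, D, E, F, G, J, L, M, N
  1-simplices (19): AB, AD, AF, AG, AM, AN, BE, BF, BJ, BM, DE, DF, DL, DM, EN, FJ, GN, LN, MN
  2-simplices (7): ABF, ABM, ADF, ADM, AGN, AMN, BFJ

so the chain groups are C_0 ≅ Z^10, C_1 ≅ Z^19, C_2 ≅ Z^7.

The boundary map ∂_1: C_1 → C_0 is given by ∂[p,q] = [q] − [p].
The 10×19 boundary matrix has rank 9 and Smith normal form diag(1,1,1,1,1,1,1,1,1).

The boundary map ∂_2: C_2 → C_1 maps a triangle to the signed sum of its edges. For instance
  ∂ADF = DF − AF + AD,
  ∂ADM = DM − AM + AD.
The resulting 19×7 matrix has rank 7, and its Smith normal form has invariant factors (1,1,1,1,1,1,1).

Computing H_k = (kernel of ∂_k) / (image of ∂_{k+1}):

  H_0: rank C_0 − rank ∂_1 = 10 − 9 = 1, and the invariant factors of ∂_1 are all 1, so H_0 = Z.
  H_1: rank ker ∂_1 − rank ∂_2 = (19 − 9) − 7 = 3, and the invariant factors of ∂_2 are all 1, so H_1 = Z^3.
  H_2: rank ker ∂_2 − rank ∂_3 = (7 − 7) − 0 = 0, and there is no ∂_3, so H_2 = 0.

As a check, the Euler characteristic is 10 − 19 + 7 = -2, which agrees with 1 − 3 + 0 = -2.

H_0 ≅ Z,  H_1 ≅ Z^3,  H_2 = 0.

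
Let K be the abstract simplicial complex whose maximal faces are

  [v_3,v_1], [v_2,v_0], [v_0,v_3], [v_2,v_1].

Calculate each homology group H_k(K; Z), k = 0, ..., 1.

H_0 = Z,  H_1 = Z.

Fix the vertex order v_0 < v_1 < v_2 < v_3 and write every simplex with vertices in increasing order. Then dim K = 1 and the simplices of K are:

  0-simplices (4): [v_0], [v_1], [v_2], [v_3]
  1-simplices (4): [v_0,v_2], [v_0,v_3], [v_1,v_2], [v_1,v_3]

giving chain groups C_0 ≅ Z^4, C_1 ≅ Z^4.

∂_1: C_1 → C_0 maps an edge to its endpoints' difference, ∂[p,q] = q − p.
The resulting 4×4 matrix has rank 3, and its Smith normal form has invariant factors (1,1,1).

Computing H_k = (kernel of ∂_k) / (image of ∂_{k+1}):

  H_0: rank C_0 − rank ∂_1 = 4 − 3 = 1, and the invariant factors of ∂_1 are all 1, so H_0 ≅ Z.
  H_1: rank ker ∂_1 − rank ∂_2 = (4 − 3) − 0 = 1, and there is no ∂_2, so H_1 ≅ Z.

(K is a triangulation of the circle S^1.)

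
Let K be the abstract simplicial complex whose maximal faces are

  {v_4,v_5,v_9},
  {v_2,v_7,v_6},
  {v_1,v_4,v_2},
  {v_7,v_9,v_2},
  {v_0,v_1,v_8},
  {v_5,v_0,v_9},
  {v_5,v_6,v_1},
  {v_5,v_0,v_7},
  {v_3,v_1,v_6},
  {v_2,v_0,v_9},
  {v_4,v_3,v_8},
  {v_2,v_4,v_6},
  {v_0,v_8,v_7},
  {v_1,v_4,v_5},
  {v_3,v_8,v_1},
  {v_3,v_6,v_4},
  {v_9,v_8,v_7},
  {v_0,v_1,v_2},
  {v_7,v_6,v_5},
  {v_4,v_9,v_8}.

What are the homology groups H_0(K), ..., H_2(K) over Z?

H_0 = Z,  H_1 = Z ⊕ Z/2Z,  H_2 = 0.

Order the vertices as v_0 < v_1 < v_2 < v_3 < v_4 < v_5 < v_6 < v_7 < v_8 < v_9. Listing each simplex with vertices in this order, K has dimension 2 with simplices:

  0-simplices (10): [v_0], [v_1], [v_2], [v_3], [v_4], [v_5], [v_6], [v_7], [v_8], [v_9]
  1-simplices (30): (30 of them)
  2-simplices (20): (20 of them)

Hence C_0 ≅ Z^10, C_1 ≅ Z^30, C_2 ≅ Z^20.

Boundary ∂_1: C_1 → C_0 maps an edge to its endpoints' difference, ∂[p,q] = q − p. For instance
  ∂[v_1,v_8] = [v_8] − [v_1].
The resulting 10×30 matrix has rank 9, and its Smith normal form has invariant factors (1,1,1,1,1,1,1,1,1).

∂_2: C_2 → C_1 sends each 2-simplex [p,q,r] to [q,r] − [p,r] + [p,q]. For instance
  ∂[v_2,v_7,v_9] = [v_7,v_9] − [v_2,v_9] + [v_2,v_7],
  ∂[v_1,v_3,v_6] = [v_3,v_6] − [v_1,v_6] + [v_1,v_3].
This gives a 30×20 integer matrix of rank 20; reducing to Smith normal form yields diagonal entries (1,1,1,1,1,1,1,1,1,1,1,1,1,1,1,1,1,1,1,2).

From H_k ≅ ker(∂_k) / im(∂_{k+1}) we obtain:

  H_0: rank C_0 − rank ∂_1 = 10 − 9 = 1, and the invariant factors of ∂_1 are all 1, so H_0 ≅ Z.
  H_1: rank ker ∂_1 − rank ∂_2 = (30 − 9) − 20 = 1, and ∂_2 has invariant factor 2 > 1, so H_1 ≅ Z ⊕ Z/2Z.
  H_2: rank ker ∂_2 − rank ∂_3 = (20 − 20) − 0 = 0, and there is no ∂_3, so H_2 ≅ 0.

As a check, the Euler characteristic is 10 − 30 + 20 = 0, which agrees with 1 − 1 + 0 = 0.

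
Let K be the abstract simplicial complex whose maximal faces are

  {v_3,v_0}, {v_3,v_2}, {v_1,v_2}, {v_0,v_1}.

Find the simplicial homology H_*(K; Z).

Fix the vertex order v_0 < v_1 < v_2 < v_3 and write every simplex with vertices in increasing order. Then dim K = 1 and the simplices of K are:

  0-simplices (4): [v_0], [v_1], [v_2], [v_3]
  1-simplices (4): [v_0,v_1], [v_0,v_3], [v_1,v_2], [v_2,v_3]

Hence C_0 ≅ Z^4, C_1 ≅ Z^4.

∂_1: C_1 → C_0 is given by ∂[p,q] = [q] − [p].
This gives a 4×4 integer matrix of rank 3; reducing to Smith normal form yields diagonal entries (1,1,1).

Reading off H_k = ker ∂_k / im ∂_{k+1}:

  H_0: rank C_0 − rank ∂_1 = 4 − 3 = 1, and the invariant factors of ∂_1 are all 1, so H_0 ≅ Z.
  H_1: rank ker ∂_1 − rank ∂_2 = (4 − 3) − 0 = 1, and there is no ∂_2, so H_1 ≅ Z.

H_0 ≅ Z,  H_1 ≅ Z.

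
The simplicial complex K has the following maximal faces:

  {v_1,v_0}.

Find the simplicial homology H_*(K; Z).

We work with the vertex ordering v_0 < v_1. The simplices of K, each written with vertices in increasing order, are:

  0-simplices (2): [v_0], [v_1]
  1-simplices (1): [v_0,v_1]

giving chain groups C_0 ≅ Z^2, C_1 ≅ Z^1.

∂_1: C_1 → C_0 is given by ∂[p,q] = [q] − [p]. For instance
  ∂[v_0,v_1] = [v_1] − [v_0].
The 2×1 boundary matrix has rank 1 and Smith normal form diag(1).

Reading off H_k = ker ∂_k / im ∂_{k+1}:

  H_0: rank C_0 − rank ∂_1 = 2 − 1 = 1, and the invariant factors of ∂_1 are all 1, so H_0 = Z.
  H_1: rank ker ∂_1 − rank ∂_2 = (1 − 1) − 0 = 0, and there is no ∂_2, so H_1 = 0.

As a check, the Euler characteristic is 2 − 1 = 1, which agrees with 1 − 0 = 1.
(K is a triangulation of the 1-simplex.)

H_0 = Z,  H_1 = 0.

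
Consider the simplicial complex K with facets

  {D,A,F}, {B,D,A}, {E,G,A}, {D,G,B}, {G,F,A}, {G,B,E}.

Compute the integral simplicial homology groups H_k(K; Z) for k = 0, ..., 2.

H_0 ≅ Z,  H_1 ≅ Z,  H_2 = 0.

We work with the vertex ordering A < B < D < E < F < G. The simplices of K, each written with vertices in increasing order, are:

  0-simplices (6): A, B, D, E, F, G
  1-simplices (12): AB, AD, AE, AF, AG, BD, BE, BG, DF, DG, EG, FG
  2-simplices (6): ABD, ADF, AEG, AFG, BDG, BEG

Hence C_0 ≅ Z^6, C_1 ≅ Z^12, C_2 ≅ Z^6.

The boundary map ∂_1: C_1 → C_0 is given by ∂[p,q] = [q] − [p].
The 6×12 boundary matrix has rank 5 and Smith normal form diag(1,1,1,1,1).

The boundary map ∂_2: C_2 → C_1 acts by ∂[p,q,r] = [q,r] − [p,r] + [p,q]. For instance
  ∂BDG = DG − BG + BD,
  ∂AFG = FG − AG + AF.
As a 12×6 matrix over Z this has rank 6, with invariant factors (1,1,1,1,1,1).

Reading off H_k = ker ∂_k / im ∂_{k+1}:

  H_0: rank C_0 − rank ∂_1 = 6 − 5 = 1, and the invariant factors of ∂_1 are all 1, so H_0 ≅ Z.
  H_1: rank ker ∂_1 − rank ∂_2 = (12 − 5) − 6 = 1, and the invariant factors of ∂_2 are all 1, so H_1 ≅ Z.
  H_2: rank ker ∂_2 − rank ∂_3 = (6 − 6) − 0 = 0, and there is no ∂_3, so H_2 ≅ 0.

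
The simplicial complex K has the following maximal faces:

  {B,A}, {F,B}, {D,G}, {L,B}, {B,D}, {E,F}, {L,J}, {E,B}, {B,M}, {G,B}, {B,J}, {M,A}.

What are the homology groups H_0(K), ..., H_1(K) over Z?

K has 9 vertices, 12 edges.
rank ∂_0 = 0, rank ∂_1 = 8 ⇒ b_0 = 9 − 0 − 8 = 1; all invariant factors of ∂_1 are 1 so no torsion. So H_0 = Z.
rank ∂_1 = 8, rank ∂_2 = 0 ⇒ b_1 = 12 − 8 − 0 = 4. So H_1 = Z^4.

H_0 ≅ Z,  H_1 ≅ Z^4.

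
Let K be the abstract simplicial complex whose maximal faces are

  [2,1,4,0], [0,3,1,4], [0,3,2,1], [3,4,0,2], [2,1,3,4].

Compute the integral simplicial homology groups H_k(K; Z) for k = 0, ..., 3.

Order the vertices as 0 < 1 < 2 < 3 < 4. Listing each simplex with vertices in this order, K has dimension 3 with simplices:

  0-simplices (5): [0], [1], [2], [3], [4]
  1-simplices (10): [0,1], [0,2], [0,3], [0,4], [1,2], [1,3], [1,4], [2,3], [2,4], [3,4]
  2-simplices (10): [0,1,2], [0,1,3], [0,1,4], [0,2,3], [0,2,4], [0,3,4], [1,2,3], [1,2,4], [1,3,4], [2,3,4]
  3-simplices (5): [0,1,2,3], [0,1,2,4], [0,1,3,4], [0,2,3,4], [1,2,3,4]

Hence C_0 ≅ Z^5, C_1 ≅ Z^10, C_2 ≅ Z^10, C_3 ≅ Z^5.

Boundary ∂_1: C_1 → C_0 is given by ∂[p,q] = [q] − [p].
As a 5×10 matrix over Z this has rank 4, with invariant factors (1,1,1,1).

Boundary ∂_2: C_2 → C_1 acts by ∂[p,q,r] = [q,r] − [p,r] + [p,q]. For instance
  ∂[0,1,4] = [1,4] − [0,4] + [0,1],
  ∂[0,3,4] = [3,4] − [0,4] + [0,3].
As a 10×10 matrix over Z this has rank 6, with invariant factors (1,1,1,1,1,1).

∂_3: C_3 → C_2 sends each 3-simplex σ to the alternating sum Σ_i (−1)^i (σ with its i-th vertex removed). For instance
  ∂[1,2,3,4] = [2,3,4] − [1,3,4] + [1,2,4] − [1,2,3],
  ∂[0,1,2,4] = [1,2,4] − [0,2,4] + [0,1,4] − [0,1,2].
This gives a 10×5 integer matrix of rank 4; reducing to Smith normal form yields diagonal entries (1,1,1,1).

From H_k ≅ ker(∂_k) / im(∂_{k+1}) we obtain:

  H_0: rank C_0 − rank ∂_1 = 5 − 4 = 1, and the invariant factors of ∂_1 are all 1, so H_0 ≅ Z.
  H_1: rank ker ∂_1 − rank ∂_2 = (10 − 4) − 6 = 0, and the invariant factors of ∂_2 are all 1, so H_1 ≅ 0.
  H_2: rank ker ∂_2 − rank ∂_3 = (10 − 6) − 4 = 0, and the invariant factors of ∂_3 are all 1, so H_2 ≅ 0.
  H_3: rank ker ∂_3 − rank ∂_4 = (5 − 4) − 0 = 1, and there is no ∂_4, so H_3 ≅ Z.

H_0 ≅ Z,  H_1 = 0,  H_2 = 0,  H_3 ≅ Z.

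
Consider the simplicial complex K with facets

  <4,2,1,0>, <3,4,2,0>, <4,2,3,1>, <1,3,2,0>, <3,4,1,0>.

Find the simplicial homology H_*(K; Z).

H_0 ≅ Z,  H_1 = 0,  H_2 = 0,  H_3 ≅ Z.

Order the vertices as 0 < 1 < 2 < 3 < 4. Listing each simplex with vertices in this order, K has dimension 3 with simplices:

  0-simplices (5): [0], [1], [2], [3], [4]
  1-simplices (10): [0,1], [0,2], [0,3], [0,4], [1,2], [1,3], [1,4], [2,3], [2,4], [3,4]
  2-simplices (10): [0,1,2], [0,1,3], [0,1,4], [0,2,3], [0,2,4], [0,3,4], [1,2,3], [1,2,4], [1,3,4], [2,3,4]
  3-simplices (5): [0,1,2,3], [0,1,2,4], [0,1,3,4], [0,2,3,4], [1,2,3,4]

giving chain groups C_0 ≅ Z^5, C_1 ≅ Z^10, C_2 ≅ Z^10, C_3 ≅ Z^5.

∂_1: C_1 → C_0 maps an edge to its endpoints' difference, ∂[p,q] = q − p. For instance
  ∂[0,4] = [4] − [0].
This gives a 5×10 integer matrix of rank 4; reducing to Smith normal form yields diagonal entries (1,1,1,1).

Boundary ∂_2: C_2 → C_1 sends each 2-simplex [p,q,r] to [q,r] − [p,r] + [p,q]. For instance
  ∂[1,2,3] = [2,3] − [1,3] + [1,2],
  ∂[1,3,4] = [3,4] − [1,4] + [1,3].
The 10×10 boundary matrix has rank 6 and Smith normal form diag(1,1,1,1,1,1).

The boundary map ∂_3: C_3 → C_2 sends each 3-simplex σ to the alternating sum Σ_i (−1)^i (σ with its i-th vertex removed). For instance
  ∂[1,2,3,4] = [2,3,4] − [1,3,4] + [1,2,4] − [1,2,3],
  ∂[0,1,2,3] = [1,2,3] − [0,2,3] + [0,1,3] − [0,1,2].
The resulting 10×5 matrix has rank 4, and its Smith normal form has invariant factors (1,1,1,1).

From H_k ≅ ker(∂_k) / im(∂_{k+1}) we obtain:

  H_0: rank C_0 − rank ∂_1 = 5 − 4 = 1, and the invariant factors of ∂_1 are all 1, so H_0 = Z.
  H_1: rank ker ∂_1 − rank ∂_2 = (10 − 4) − 6 = 0, and the invariant factors of ∂_2 are all 1, so H_1 = 0.
  H_2: rank ker ∂_2 − rank ∂_3 = (10 − 6) − 4 = 0, and the invariant factors of ∂_3 are all 1, so H_2 = 0.
  H_3: rank ker ∂_3 − rank ∂_4 = (5 − 4) − 0 = 1, and there is no ∂_4, so H_3 = Z.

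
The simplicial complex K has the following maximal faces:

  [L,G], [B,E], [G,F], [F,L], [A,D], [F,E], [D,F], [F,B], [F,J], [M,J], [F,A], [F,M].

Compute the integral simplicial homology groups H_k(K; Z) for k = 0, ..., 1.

Take the total order A < B < D < E < F < G < J < L < M on the vertex set. Then K (dimension 1) consists of the simplices:

  0-simplices (9): A, B, D, E, F, G, J, L, M
  1-simplices (12): AD, AF, BE, BF, DF, EF, FG, FJ, FL, FM, GL, JM

Hence C_0 ≅ Z^9, C_1 ≅ Z^12.

∂_1: C_1 → C_0 sends each edge [p,q] (with p < q) to q − p. For instance
  ∂DF = F − D.
This gives a 9×12 integer matrix of rank 8; reducing to Smith normal form yields diagonal entries (1,1,1,1,1,1,1,1).

Computing H_k = (kernel of ∂_k) / (image of ∂_{k+1}):

  H_0: rank C_0 − rank ∂_1 = 9 − 8 = 1, and the invariant factors of ∂_1 are all 1, so H_0 = Z.
  H_1: rank ker ∂_1 − rank ∂_2 = (12 − 8) − 0 = 4, and there is no ∂_2, so H_1 = Z^4.

As a check, the Euler characteristic is 9 − 12 = -3, which agrees with 1 − 4 = -3.

H_0 ≅ Z,  H_1 ≅ Z^4.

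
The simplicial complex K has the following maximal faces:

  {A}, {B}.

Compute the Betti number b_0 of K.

Order the vertices as A < B. Listing each simplex with vertices in this order, K has dimension 0 with simplices:

  0-simplices (2): A, B

so the chain groups are C_0 ≅ Z^2.

From H_k ≅ ker(∂_k) / im(∂_{k+1}) we obtain:

  H_0: rank C_0 − rank ∂_1 = 2 − 0 = 2, and there is no ∂_1, so H_0 ≅ Z^2.

Hence the Betti numbers are b_0 = 2.

b_0 = 2.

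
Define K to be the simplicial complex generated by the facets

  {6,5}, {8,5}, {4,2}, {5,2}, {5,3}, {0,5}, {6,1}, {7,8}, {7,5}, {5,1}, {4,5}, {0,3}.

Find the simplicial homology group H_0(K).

We work with the vertex ordering 0 < 1 < 2 < 3 < 4 < 5 < 6 < 7 < 8. The simplices of K, each written with vertices in increasing order, are:

  0-simplices (9): [0], [1], [2], [3], [4], [5], [6], [7], [8]
  1-simplices (12): [0,3], [0,5], [1,5], [1,6], [2,4], [2,5], [3,5], [4,5], [5,6], [5,7], [5,8], [7,8]

Hence C_0 ≅ Z^9, C_1 ≅ Z^12.

The boundary map ∂_1: C_1 → C_0 is given by ∂[p,q] = [q] − [p].
The 9×12 boundary matrix has rank 8 and Smith normal form diag(1,1,1,1,1,1,1,1).

Reading off H_k = ker ∂_k / im ∂_{k+1}:

  H_0: rank C_0 − rank ∂_1 = 9 − 8 = 1, and the invariant factors of ∂_1 are all 1, so H_0 = Z.

(K is a triangulation of a wedge of 4 circles.)

H_0 = Z.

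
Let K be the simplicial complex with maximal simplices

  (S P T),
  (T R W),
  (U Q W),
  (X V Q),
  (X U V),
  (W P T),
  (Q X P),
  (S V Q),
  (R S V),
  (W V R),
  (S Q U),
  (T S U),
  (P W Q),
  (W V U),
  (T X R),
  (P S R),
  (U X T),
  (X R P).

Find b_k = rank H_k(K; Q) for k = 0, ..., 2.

Fix the vertex order P < Q < R < S < T < U < V < W < X and write every simplex with vertices in increasing order. Then dim K = 2 and the simplices of K are:

  0-simplices (9): P, Q, R, S, T, U, V, W, X
  1-simplices (27): PQ, PR, PS, PT, PW, PX, QS, QU, QV, QW, QX, RS, RT, RV, RW, RX, ST, SU, SV, TU, TW, TX, UV, UW, UX, VW, VX
  2-simplices (18): PQW, PQX, PRS, PRX, PST, PTW, QSU, QSV, QUW, QVX, RSV, RTW, RTX, RVW, STU, TUX, UVW, UVX

giving chain groups C_0 ≅ Z^9, C_1 ≅ Z^27, C_2 ≅ Z^18.

Boundary ∂_1: C_1 → C_0 sends each edge [p,q] (with p < q) to q − p. For instance
  ∂SV = V − S.
As a 9×27 matrix over Z this has rank 8, with invariant factors (1,1,1,1,1,1,1,1).

∂_2: C_2 → C_1 maps a triangle to the signed sum of its edges. For instance
  ∂PTW = TW − PW + PT,
  ∂PQW = QW − PW + PQ.
As a 27×18 matrix over Z this has rank 18, with invariant factors (1,1,1,1,1,1,1,1,1,1,1,1,1,1,1,1,1,2).

From H_k ≅ ker(∂_k) / im(∂_{k+1}) we obtain:

  H_0: rank C_0 − rank ∂_1 = 9 − 8 = 1, and the invariant factors of ∂_1 are all 1, so H_0 = Z.
  H_1: rank ker ∂_1 − rank ∂_2 = (27 − 8) − 18 = 1, and ∂_2 has invariant factor 2 > 1, so H_1 = Z ⊕ Z/2Z.
  H_2: rank ker ∂_2 − rank ∂_3 = (18 − 18) − 0 = 0, and there is no ∂_3, so H_2 = 0.

(K is a triangulation of the Klein bottle.)

Hence the Betti numbers are b_0 = 1, b_1 = 1, b_2 = 0.

b_0 = 1, b_1 = 1, b_2 = 0.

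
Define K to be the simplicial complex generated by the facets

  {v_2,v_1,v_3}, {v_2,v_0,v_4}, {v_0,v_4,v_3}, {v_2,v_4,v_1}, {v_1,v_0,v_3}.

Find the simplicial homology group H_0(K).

H_0 ≅ Z.

We work with the vertex ordering v_0 < v_1 < v_2 < v_3 < v_4. The simplices of K, each written with vertices in increasing order, are:

  0-simplices (5): [v_0], [v_1], [v_2], [v_3], [v_4]
  1-simplices (10): [v_0,v_1], [v_0,v_2], [v_0,v_3], [v_0,v_4], [v_1,v_2], [v_1,v_3], [v_1,v_4], [v_2,v_3], [v_2,v_4], [v_3,v_4]
  2-simplices (5): [v_0,v_1,v_3], [v_0,v_2,v_4], [v_0,v_3,v_4], [v_1,v_2,v_3], [v_1,v_2,v_4]

so the chain groups are C_0 ≅ Z^5, C_1 ≅ Z^10, C_2 ≅ Z^5.

Boundary ∂_1: C_1 → C_0 maps an edge to its endpoints' difference, ∂[p,q] = q − p.
The resulting 5×10 matrix has rank 4, and its Smith normal form has invariant factors (1,1,1,1).

The boundary map ∂_2: C_2 → C_1 sends each 2-simplex [p,q,r] to [q,r] − [p,r] + [p,q]. For instance
  ∂[v_0,v_1,v_3] = [v_1,v_3] − [v_0,v_3] + [v_0,v_1],
  ∂[v_0,v_3,v_4] = [v_3,v_4] − [v_0,v_4] + [v_0,v_3].
As a 10×5 matrix over Z this has rank 5, with invariant factors (1,1,1,1,1).

Now H_k = ker ∂_k / im ∂_{k+1}, so:

  H_0: rank C_0 − rank ∂_1 = 5 − 4 = 1, and the invariant factors of ∂_1 are all 1, so H_0 ≅ Z.

(K is a triangulation of the Möbius band.)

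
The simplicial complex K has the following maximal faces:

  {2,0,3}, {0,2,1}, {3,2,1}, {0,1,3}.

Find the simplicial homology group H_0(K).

Take the total order 0 < 1 < 2 < 3 on the vertex set. Then K (dimension 2) consists of the simplices:

  0-simplices (4): [0], [1], [2], [3]
  1-simplices (6): [0,1], [0,2], [0,3], [1,2], [1,3], [2,3]
  2-simplices (4): [0,1,2], [0,1,3], [0,2,3], [1,2,3]

giving chain groups C_0 ≅ Z^4, C_1 ≅ Z^6, C_2 ≅ Z^4.

Boundary ∂_1: C_1 → C_0 maps an edge to its endpoints' difference, ∂[p,q] = q − p. For instance
  ∂[0,2] = [2] − [0].
This gives a 4×6 integer matrix of rank 3; reducing to Smith normal form yields diagonal entries (1,1,1).

Boundary ∂_2: C_2 → C_1 maps a triangle to the signed sum of its edges. For instance
  ∂[0,1,3] = [1,3] − [0,3] + [0,1],
  ∂[0,2,3] = [2,3] − [0,3] + [0,2].
The 6×4 boundary matrix has rank 3 and Smith normal form diag(1,1,1).

Computing H_k = (kernel of ∂_k) / (image of ∂_{k+1}):

  H_0: rank C_0 − rank ∂_1 = 4 − 3 = 1, and the invariant factors of ∂_1 are all 1, so H_0 ≅ Z.

H_0 = Z.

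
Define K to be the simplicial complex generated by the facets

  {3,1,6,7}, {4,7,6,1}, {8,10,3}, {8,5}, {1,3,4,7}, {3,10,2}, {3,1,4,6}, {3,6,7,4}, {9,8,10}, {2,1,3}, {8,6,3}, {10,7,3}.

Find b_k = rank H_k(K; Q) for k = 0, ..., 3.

b_0 = 1, b_1 = 0, b_2 = 0, b_3 = 1.

Take the total order 1 < 2 < 3 < 4 < 5 < 6 < 7 < 8 < 9 < 10 on the vertex set. Then K (dimension 3) consists of the simplices:

  0-simplices (10): [1], [2], [3], [4], [5], [6], [7], [8], [9], [10]
  1-simplices (21): [1,2], [1,3], [1,4], [1,6], [1,7], [2,3], [2,10], [3,4], [3,6], [3,7], [3,8], [3,10], [4,6], [4,7], [5,8], [6,7], [6,8], [7,10], [8,9], [8,10], [9,10]
  2-simplices (16): [1,2,3], [1,3,4], [1,3,6], [1,3,7], [1,4,6], [1,4,7], [1,6,7], [2,3,10], [3,4,6], [3,4,7], [3,6,7], [3,6,8], [3,7,10], [3,8,10], [4,6,7], [8,9,10]
  3-simplices (5): [1,3,4,6], [1,3,4,7], [1,3,6,7], [1,4,6,7], [3,4,6,7]

giving chain groups C_0 ≅ Z^10, C_1 ≅ Z^21, C_2 ≅ Z^16, C_3 ≅ Z^5.

Boundary ∂_1: C_1 → C_0 is given by ∂[p,q] = [q] − [p].
The resulting 10×21 matrix has rank 9, and its Smith normal form has invariant factors (1,1,1,1,1,1,1,1,1).

The boundary map ∂_2: C_2 → C_1 acts by ∂[p,q,r] = [q,r] − [p,r] + [p,q]. For instance
  ∂[1,3,7] = [3,7] − [1,7] + [1,3],
  ∂[1,3,6] = [3,6] − [1,6] + [1,3].
This gives a 21×16 integer matrix of rank 12; reducing to Smith normal form yields diagonal entries (1,1,1,1,1,1,1,1,1,1,1,1).

∂_3: C_3 → C_2 sends each 3-simplex σ to the alternating sum Σ_i (−1)^i (σ with its i-th vertex removed). For instance
  ∂[1,3,4,6] = [3,4,6] − [1,4,6] + [1,3,6] − [1,3,4],
  ∂[1,4,6,7] = [4,6,7] − [1,6,7] + [1,4,7] − [1,4,6].
As a 16×5 matrix over Z this has rank 4, with invariant factors (1,1,1,1).

From H_k ≅ ker(∂_k) / im(∂_{k+1}) we obtain:

  H_0: rank C_0 − rank ∂_1 = 10 − 9 = 1, and the invariant factors of ∂_1 are all 1, so H_0 ≅ Z.
  H_1: rank ker ∂_1 − rank ∂_2 = (21 − 9) − 12 = 0, and the invariant factors of ∂_2 are all 1, so H_1 ≅ 0.
  H_2: rank ker ∂_2 − rank ∂_3 = (16 − 12) − 4 = 0, and the invariant factors of ∂_3 are all 1, so H_2 ≅ 0.
  H_3: rank ker ∂_3 − rank ∂_4 = (5 − 4) − 0 = 1, and there is no ∂_4, so H_3 ≅ Z.

Hence the Betti numbers are b_0 = 1, b_1 = 0, b_2 = 0, b_3 = 1.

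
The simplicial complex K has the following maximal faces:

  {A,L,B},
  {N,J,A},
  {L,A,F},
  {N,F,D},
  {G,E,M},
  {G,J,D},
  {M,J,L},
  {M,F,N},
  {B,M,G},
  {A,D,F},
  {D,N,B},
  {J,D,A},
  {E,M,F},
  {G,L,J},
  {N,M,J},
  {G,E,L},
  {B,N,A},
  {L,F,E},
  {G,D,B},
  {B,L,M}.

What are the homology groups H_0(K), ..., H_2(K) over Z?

H_0 ≅ Z,  H_1 ≅ Z ⊕ Z/2Z,  H_2 = 0.

Order the vertices as A < B < D < E < F < G < J < L < M < N. Listing each simplex with vertices in this order, K has dimension 2 with simplices:

  0-simplices (10): A, B, D, E, F, G, J, L, M, N
  1-simplices (30): AB, AD, AF, AJ, AL, AN, BD, BG, BL, BM, BN, DF, DG, DJ, DN, EF, EG, EL, EM, FL, FM, FN, GJ, GL, GM, JL, JM, JN, LM, MN
  2-simplices (20): ABL, ABN, ADF, ADJ, AFL, AJN, BDG, BDN, BGM, BLM, DFN, DGJ, EFL, EFM, EGL, EGM, FMN, GJL, JLM, JMN

giving chain groups C_0 ≅ Z^10, C_1 ≅ Z^30, C_2 ≅ Z^20.

Boundary ∂_1: C_1 → C_0 maps an edge to its endpoints' difference, ∂[p,q] = q − p.
As a 10×30 matrix over Z this has rank 9, with invariant factors (1,1,1,1,1,1,1,1,1).

∂_2: C_2 → C_1 sends each 2-simplex [p,q,r] to [q,r] − [p,r] + [p,q]. For instance
  ∂ADJ = DJ − AJ + AD,
  ∂ADF = DF − AF + AD.
The 30×20 boundary matrix has rank 20 and Smith normal form diag(1,1,1,1,1,1,1,1,1,1,1,1,1,1,1,1,1,1,1,2).

Now H_k = ker ∂_k / im ∂_{k+1}, so:

  H_0: rank C_0 − rank ∂_1 = 10 − 9 = 1, and the invariant factors of ∂_1 are all 1, so H_0 = Z.
  H_1: rank ker ∂_1 − rank ∂_2 = (30 − 9) − 20 = 1, and ∂_2 has invariant factor 2 > 1, so H_1 = Z ⊕ Z/2Z.
  H_2: rank ker ∂_2 − rank ∂_3 = (20 − 20) − 0 = 0, and there is no ∂_3, so H_2 = 0.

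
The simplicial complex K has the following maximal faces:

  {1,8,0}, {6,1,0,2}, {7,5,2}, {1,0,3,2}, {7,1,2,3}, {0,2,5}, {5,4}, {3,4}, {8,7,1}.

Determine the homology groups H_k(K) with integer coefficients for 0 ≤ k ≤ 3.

H_0 ≅ Z,  H_1 ≅ Z,  H_2 = 0,  H_3 = 0.

Fix the vertex order 0 < 1 < 2 < 3 < 4 < 5 < 6 < 7 < 8 and write every simplex with vertices in increasing order. Then dim K = 3 and the simplices of K are:

  0-simplices (9): [0], [1], [2], [3], [4], [5], [6], [7], [8]
  1-simplices (20): [0,1], [0,2], [0,3], [0,5], [0,6], [0,8], [1,2], [1,3], [1,6], [1,7], [1,8], [2,3], [2,5], [2,6], [2,7], [3,4], [3,7], [4,5], [5,7], [7,8]
  2-simplices (14): [0,1,2], [0,1,3], [0,1,6], [0,1,8], [0,2,3], [0,2,5], [0,2,6], [1,2,3], [1,2,6], [1,2,7], [1,3,7], [1,7,8], [2,3,7], [2,5,7]
  3-simplices (3): [0,1,2,3], [0,1,2,6], [1,2,3,7]

giving chain groups C_0 ≅ Z^9, C_1 ≅ Z^20, C_2 ≅ Z^14, C_3 ≅ Z^3.

Boundary ∂_1: C_1 → C_0 sends each edge [p,q] (with p < q) to q − p. For instance
  ∂[0,3] = [3] − [0].
The resulting 9×20 matrix has rank 8, and its Smith normal form has invariant factors (1,1,1,1,1,1,1,1).

Boundary ∂_2: C_2 → C_1 sends each 2-simplex [p,q,r] to [q,r] − [p,r] + [p,q]. For instance
  ∂[0,2,6] = [2,6] − [0,6] + [0,2],
  ∂[0,2,3] = [2,3] − [0,3] + [0,2].
As a 20×14 matrix over Z this has rank 11, with invariant factors (1,1,1,1,1,1,1,1,1,1,1).

Boundary ∂_3: C_3 → C_2 sends each 3-simplex σ to the alternating sum Σ_i (−1)^i (σ with its i-th vertex removed). For instance
  ∂[1,2,3,7] = [2,3,7] − [1,3,7] + [1,2,7] − [1,2,3],
  ∂[0,1,2,3] = [1,2,3] − [0,2,3] + [0,1,3] − [0,1,2].
This gives a 14×3 integer matrix of rank 3; reducing to Smith normal form yields diagonal entries (1,1,1).

Now H_k = ker ∂_k / im ∂_{k+1}, so:

  H_0: rank C_0 − rank ∂_1 = 9 − 8 = 1, and the invariant factors of ∂_1 are all 1, so H_0 ≅ Z.
  H_1: rank ker ∂_1 − rank ∂_2 = (20 − 8) − 11 = 1, and the invariant factors of ∂_2 are all 1, so H_1 ≅ Z.
  H_2: rank ker ∂_2 − rank ∂_3 = (14 − 11) − 3 = 0, and the invariant factors of ∂_3 are all 1, so H_2 ≅ 0.
  H_3: rank ker ∂_3 − rank ∂_4 = (3 − 3) − 0 = 0, and there is no ∂_4, so H_3 ≅ 0.

As a check, the Euler characteristic is 9 − 20 + 14 − 3 = 0, which agrees with 1 − 1 + 0 − 0 = 0.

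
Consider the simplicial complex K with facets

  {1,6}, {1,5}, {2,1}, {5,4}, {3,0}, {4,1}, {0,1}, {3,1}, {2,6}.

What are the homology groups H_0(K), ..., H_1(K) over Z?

K has 7 vertices, 9 edges.
rank ∂_0 = 0, rank ∂_1 = 6 ⇒ b_0 = 7 − 0 − 6 = 1; all invariant factors of ∂_1 are 1 so no torsion. So H_0 = Z.
rank ∂_1 = 6, rank ∂_2 = 0 ⇒ b_1 = 9 − 6 − 0 = 3. So H_1 = Z^3.

H_0 = Z,  H_1 = Z^3.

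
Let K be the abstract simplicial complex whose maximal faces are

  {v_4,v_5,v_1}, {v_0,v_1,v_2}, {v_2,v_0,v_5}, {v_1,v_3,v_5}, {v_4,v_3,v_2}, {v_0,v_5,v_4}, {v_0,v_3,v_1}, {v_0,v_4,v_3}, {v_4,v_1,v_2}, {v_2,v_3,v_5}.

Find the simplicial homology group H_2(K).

Order the vertices as v_0 < v_1 < v_2 < v_3 < v_4 < v_5. Listing each simplex with vertices in this order, K has dimension 2 with simplices:

  0-simplices (6): [v_0], [v_1], [v_2], [v_3], [v_4], [v_5]
  1-simplices (15): (15 of them)
  2-simplices (10): [v_0,v_1,v_2], [v_0,v_1,v_3], [v_0,v_2,v_5], [v_0,v_3,v_4], [v_0,v_4,v_5], [v_1,v_2,v_4], [v_1,v_3,v_5], [v_1,v_4,v_5], [v_2,v_3,v_4], [v_2,v_3,v_5]

Hence C_0 ≅ Z^6, C_1 ≅ Z^15, C_2 ≅ Z^10.

∂_1: C_1 → C_0 sends each edge [p,q] (with p < q) to q − p. For instance
  ∂[v_0,v_2] = [v_2] − [v_0].
This gives a 6×15 integer matrix of rank 5; reducing to Smith normal form yields diagonal entries (1,1,1,1,1).

The boundary map ∂_2: C_2 → C_1 sends each 2-simplex [p,q,r] to [q,r] − [p,r] + [p,q]. For instance
  ∂[v_1,v_3,v_5] = [v_3,v_5] − [v_1,v_5] + [v_1,v_3],
  ∂[v_1,v_2,v_4] = [v_2,v_4] − [v_1,v_4] + [v_1,v_2].
As a 15×10 matrix over Z this has rank 10, with invariant factors (1,1,1,1,1,1,1,1,1,2).

From H_k ≅ ker(∂_k) / im(∂_{k+1}) we obtain:

  H_2: rank ker ∂_2 − rank ∂_3 = (10 − 10) − 0 = 0, and there is no ∂_3, so H_2 = 0.

(K is a triangulation of the real projective plane RP^2.)

H_2 = 0.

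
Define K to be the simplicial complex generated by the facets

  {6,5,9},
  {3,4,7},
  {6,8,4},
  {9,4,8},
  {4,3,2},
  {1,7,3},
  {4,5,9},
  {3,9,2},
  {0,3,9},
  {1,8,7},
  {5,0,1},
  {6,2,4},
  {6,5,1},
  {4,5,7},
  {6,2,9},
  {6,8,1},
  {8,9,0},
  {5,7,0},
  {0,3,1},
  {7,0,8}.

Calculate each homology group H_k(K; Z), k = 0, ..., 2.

Fix the vertex order 0 < 1 < 2 < 3 < 4 < 5 < 6 < 7 < 8 < 9 and write every simplex with vertices in increasing order. Then dim K = 2 and the simplices of K are:

  0-simplices (10): [0], [1], [2], [3], [4], [5], [6], [7], [8], [9]
  1-simplices (30): (30 of them)
  2-simplices (20): (20 of them)

Hence C_0 ≅ Z^10, C_1 ≅ Z^30, C_2 ≅ Z^20.

The boundary map ∂_1: C_1 → C_0 is given by ∂[p,q] = [q] − [p]. For instance
  ∂[4,8] = [8] − [4].
The 10×30 boundary matrix has rank 9 and Smith normal form diag(1,1,1,1,1,1,1,1,1).

The boundary map ∂_2: C_2 → C_1 acts by ∂[p,q,r] = [q,r] − [p,r] + [p,q]. For instance
  ∂[5,6,9] = [6,9] − [5,9] + [5,6],
  ∂[0,7,8] = [7,8] − [0,8] + [0,7].
As a 30×20 matrix over Z this has rank 20, with invariant factors (1,1,1,1,1,1,1,1,1,1,1,1,1,1,1,1,1,1,1,2).

From H_k ≅ ker(∂_k) / im(∂_{k+1}) we obtain:

  H_0: rank C_0 − rank ∂_1 = 10 − 9 = 1, and the invariant factors of ∂_1 are all 1, so H_0 ≅ Z.
  H_1: rank ker ∂_1 − rank ∂_2 = (30 − 9) − 20 = 1, and ∂_2 has invariant factor 2 > 1, so H_1 ≅ Z ⊕ Z/2Z.
  H_2: rank ker ∂_2 − rank ∂_3 = (20 − 20) − 0 = 0, and there is no ∂_3, so H_2 ≅ 0.

As a check, the Euler characteristic is 10 − 30 + 20 = 0, which agrees with 1 − 1 + 0 = 0.

H_0 = Z,  H_1 = Z ⊕ Z/2Z,  H_2 = 0.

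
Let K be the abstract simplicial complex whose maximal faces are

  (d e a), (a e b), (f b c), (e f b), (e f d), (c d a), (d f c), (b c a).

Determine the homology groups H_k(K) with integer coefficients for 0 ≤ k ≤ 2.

Fix the vertex order a < b < c < d < e < f and write every simplex with vertices in increasing order. Then dim K = 2 and the simplices of K are:

  0-simplices (6): a, b, c, d, e, f
  1-simplices (12): ab, ac, ad, ae, bc, be, bf, cd, cf, de, df, ef
  2-simplices (8): abc, abe, acd, ade, bcf, bef, cdf, def

so the chain groups are C_0 ≅ Z^6, C_1 ≅ Z^12, C_2 ≅ Z^8.

Boundary ∂_1: C_1 → C_0 sends each edge [p,q] (with p < q) to q − p. For instance
  ∂cd = d − c.
The 6×12 boundary matrix has rank 5 and Smith normal form diag(1,1,1,1,1).

∂_2: C_2 → C_1 acts by ∂[p,q,r] = [q,r] − [p,r] + [p,q]. For instance
  ∂bef = ef − bf + be,
  ∂abc = bc − ac + ab.
The resulting 12×8 matrix has rank 7, and its Smith normal form has invariant factors (1,1,1,1,1,1,1).

Now H_k = ker ∂_k / im ∂_{k+1}, so:

  H_0: rank C_0 − rank ∂_1 = 6 − 5 = 1, and the invariant factors of ∂_1 are all 1, so H_0 ≅ Z.
  H_1: rank ker ∂_1 − rank ∂_2 = (12 − 5) − 7 = 0, and the invariant factors of ∂_2 are all 1, so H_1 ≅ 0.
  H_2: rank ker ∂_2 − rank ∂_3 = (8 − 7) − 0 = 1, and there is no ∂_3, so H_2 ≅ Z.

As a check, the Euler characteristic is 6 − 12 + 8 = 2, which agrees with 1 − 0 + 1 = 2.

H_0 = Z,  H_1 = 0,  H_2 = Z.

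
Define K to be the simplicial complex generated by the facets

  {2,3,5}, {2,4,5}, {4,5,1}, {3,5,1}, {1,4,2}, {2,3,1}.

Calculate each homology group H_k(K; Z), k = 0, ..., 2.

H_0 ≅ Z,  H_1 = 0,  H_2 ≅ Z.

Fix the vertex order 1 < 2 < 3 < 4 < 5 and write every simplex with vertices in increasing order. Then dim K = 2 and the simplices of K are:

  0-simplices (5): [1], [2], [3], [4], [5]
  1-simplices (9): [1,2], [1,3], [1,4], [1,5], [2,3], [2,4], [2,5], [3,5], [4,5]
  2-simplices (6): [1,2,3], [1,2,4], [1,3,5], [1,4,5], [2,3,5], [2,4,5]

Hence C_0 ≅ Z^5, C_1 ≅ Z^9, C_2 ≅ Z^6.

The boundary map ∂_1: C_1 → C_0 maps an edge to its endpoints' difference, ∂[p,q] = q − p. For instance
  ∂[2,3] = [3] − [2].
The 5×9 boundary matrix has rank 4 and Smith normal form diag(1,1,1,1).

Boundary ∂_2: C_2 → C_1 maps a triangle to the signed sum of its edges. For instance
  ∂[2,4,5] = [4,5] − [2,5] + [2,4],
  ∂[1,4,5] = [4,5] − [1,5] + [1,4].
This gives a 9×6 integer matrix of rank 5; reducing to Smith normal form yields diagonal entries (1,1,1,1,1).

Computing H_k = (kernel of ∂_k) / (image of ∂_{k+1}):

  H_0: rank C_0 − rank ∂_1 = 5 − 4 = 1, and the invariant factors of ∂_1 are all 1, so H_0 = Z.
  H_1: rank ker ∂_1 − rank ∂_2 = (9 − 4) − 5 = 0, and the invariant factors of ∂_2 are all 1, so H_1 = 0.
  H_2: rank ker ∂_2 − rank ∂_3 = (6 − 5) − 0 = 1, and there is no ∂_3, so H_2 = Z.

(K is a triangulation of the 2-sphere S^2.)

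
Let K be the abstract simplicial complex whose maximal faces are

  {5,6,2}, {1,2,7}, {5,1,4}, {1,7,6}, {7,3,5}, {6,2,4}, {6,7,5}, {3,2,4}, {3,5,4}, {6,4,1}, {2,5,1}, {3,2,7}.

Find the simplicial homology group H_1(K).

We work with the vertex ordering 1 < 2 < 3 < 4 < 5 < 6 < 7. The simplices of K, each written with vertices in increasing order, are:

  0-simplices (7): [1], [2], [3], [4], [5], [6], [7]
  1-simplices (18): [1,2], [1,4], [1,5], [1,6], [1,7], [2,3], [2,4], [2,5], [2,6], [2,7], [3,4], [3,5], [3,7], [4,5], [4,6], [5,6], [5,7], [6,7]
  2-simplices (12): [1,2,5], [1,2,7], [1,4,5], [1,4,6], [1,6,7], [2,3,4], [2,3,7], [2,4,6], [2,5,6], [3,4,5], [3,5,7], [5,6,7]

giving chain groups C_0 ≅ Z^7, C_1 ≅ Z^18, C_2 ≅ Z^12.

The boundary map ∂_1: C_1 → C_0 maps an edge to its endpoints' difference, ∂[p,q] = q − p. For instance
  ∂[3,5] = [5] − [3].
The resulting 7×18 matrix has rank 6, and its Smith normal form has invariant factors (1,1,1,1,1,1).

Boundary ∂_2: C_2 → C_1 maps a triangle to the signed sum of its edges. For instance
  ∂[2,4,6] = [4,6] − [2,6] + [2,4],
  ∂[1,2,5] = [2,5] − [1,5] + [1,2].
This gives a 18×12 integer matrix of rank 12; reducing to Smith normal form yields diagonal entries (1,1,1,1,1,1,1,1,1,1,1,2).

Reading off H_k = ker ∂_k / im ∂_{k+1}:

  H_1: rank ker ∂_1 − rank ∂_2 = (18 − 6) − 12 = 0, and ∂_2 has invariant factor 2 > 1, so H_1 = Z/2.

(K is a triangulation of the real projective plane RP^2.)

H_1 = Z/2.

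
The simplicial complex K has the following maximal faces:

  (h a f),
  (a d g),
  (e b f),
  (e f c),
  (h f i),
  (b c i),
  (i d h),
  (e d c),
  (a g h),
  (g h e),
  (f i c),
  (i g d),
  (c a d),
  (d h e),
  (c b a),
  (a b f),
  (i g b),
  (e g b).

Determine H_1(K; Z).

K has 9 vertices, 27 edges, 18 triangles.
rank ∂_1 = 8, rank ∂_2 = 18 ⇒ b_1 = 27 − 8 − 18 = 1; ∂_2 has invariant factor(s) [2] giving torsion. So H_1 ≅ Z ⊕ Z_2.

H_1 ≅ Z ⊕ Z_2.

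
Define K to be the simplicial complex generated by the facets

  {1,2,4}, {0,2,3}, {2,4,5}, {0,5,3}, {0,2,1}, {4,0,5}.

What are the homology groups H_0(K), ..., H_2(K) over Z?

We work with the vertex ordering 0 < 1 < 2 < 3 < 4 < 5. The simplices of K, each written with vertices in increasing order, are:

  0-simplices (6): [0], [1], [2], [3], [4], [5]
  1-simplices (12): [0,1], [0,2], [0,3], [0,4], [0,5], [1,2], [1,4], [2,3], [2,4], [2,5], [3,5], [4,5]
  2-simplices (6): [0,1,2], [0,2,3], [0,3,5], [0,4,5], [1,2,4], [2,4,5]

Hence C_0 ≅ Z^6, C_1 ≅ Z^12, C_2 ≅ Z^6.

Boundary ∂_1: C_1 → C_0 sends each edge [p,q] (with p < q) to q − p. For instance
  ∂[1,4] = [4] − [1].
The 6×12 boundary matrix has rank 5 and Smith normal form diag(1,1,1,1,1).

The boundary map ∂_2: C_2 → C_1 sends each 2-simplex [p,q,r] to [q,r] − [p,r] + [p,q]. For instance
  ∂[1,2,4] = [2,4] − [1,4] + [1,2],
  ∂[0,2,3] = [2,3] − [0,3] + [0,2].
As a 12×6 matrix over Z this has rank 6, with invariant factors (1,1,1,1,1,1).

Now H_k = ker ∂_k / im ∂_{k+1}, so:

  H_0: rank C_0 − rank ∂_1 = 6 − 5 = 1, and the invariant factors of ∂_1 are all 1, so H_0 = Z.
  H_1: rank ker ∂_1 − rank ∂_2 = (12 − 5) − 6 = 1, and the invariant factors of ∂_2 are all 1, so H_1 = Z.
  H_2: rank ker ∂_2 − rank ∂_3 = (6 − 6) − 0 = 0, and there is no ∂_3, so H_2 = 0.

H_0 = Z,  H_1 = Z,  H_2 = 0.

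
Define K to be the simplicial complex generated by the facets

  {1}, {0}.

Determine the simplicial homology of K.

H_0 = Z^2.

Fix the vertex order 0 < 1 and write every simplex with vertices in increasing order. Then dim K = 0 and the simplices of K are:

  0-simplices (2): [0], [1]

so the chain groups are C_0 ≅ Z^2.

From H_k ≅ ker(∂_k) / im(∂_{k+1}) we obtain:

  H_0: rank C_0 − rank ∂_1 = 2 − 0 = 2, and there is no ∂_1, so H_0 ≅ Z^2.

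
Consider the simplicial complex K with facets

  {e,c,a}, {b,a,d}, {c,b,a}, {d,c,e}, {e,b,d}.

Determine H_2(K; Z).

Fix the vertex order a < b < c < d < e and write every simplex with vertices in increasing order. Then dim K = 2 and the simplices of K are:

  0-simplices (5): a, b, c, d, e
  1-simplices (10): ab, ac, ad, ae, bc, bd, be, cd, ce, de
  2-simplices (5): abc, abd, ace, bde, cde

so the chain groups are C_0 ≅ Z^5, C_1 ≅ Z^10, C_2 ≅ Z^5.

Boundary ∂_1: C_1 → C_0 sends each edge [p,q] (with p < q) to q − p. For instance
  ∂bd = d − b.
The 5×10 boundary matrix has rank 4 and Smith normal form diag(1,1,1,1).

Boundary ∂_2: C_2 → C_1 sends each 2-simplex [p,q,r] to [q,r] − [p,r] + [p,q]. For instance
  ∂cde = de − ce + cd,
  ∂ace = ce − ae + ac.
This gives a 10×5 integer matrix of rank 5; reducing to Smith normal form yields diagonal entries (1,1,1,1,1).

From H_k ≅ ker(∂_k) / im(∂_{k+1}) we obtain:

  H_2: rank ker ∂_2 − rank ∂_3 = (5 − 5) − 0 = 0, and there is no ∂_3, so H_2 ≅ 0.

H_2 = 0.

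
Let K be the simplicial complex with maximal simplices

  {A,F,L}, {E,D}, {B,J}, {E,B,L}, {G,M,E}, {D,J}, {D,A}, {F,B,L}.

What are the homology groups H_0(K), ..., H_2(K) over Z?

Fix the vertex order A < B < D < E < F < G < J < L < M and write every simplex with vertices in increasing order. Then dim K = 2 and the simplices of K are:

  0-simplices (9): A, B, D, E, F, G, J, L, M
  1-simplices (14): AD, AF, AL, BE, BF, BJ, BL, DE, DJ, EG, EL, EM, FL, GM
  2-simplices (4): AFL, BEL, BFL, EGM

Hence C_0 ≅ Z^9, C_1 ≅ Z^14, C_2 ≅ Z^4.

Boundary ∂_1: C_1 → C_0 sends each edge [p,q] (with p < q) to q − p.
The resulting 9×14 matrix has rank 8, and its Smith normal form has invariant factors (1,1,1,1,1,1,1,1).

The boundary map ∂_2: C_2 → C_1 acts by ∂[p,q,r] = [q,r] − [p,r] + [p,q]. For instance
  ∂BFL = FL − BL + BF,
  ∂AFL = FL − AL + AF.
As a 14×4 matrix over Z this has rank 4, with invariant factors (1,1,1,1).

From H_k ≅ ker(∂_k) / im(∂_{k+1}) we obtain:

  H_0: rank C_0 − rank ∂_1 = 9 − 8 = 1, and the invariant factors of ∂_1 are all 1, so H_0 ≅ Z.
  H_1: rank ker ∂_1 − rank ∂_2 = (14 − 8) − 4 = 2, and the invariant factors of ∂_2 are all 1, so H_1 ≅ Z^2.
  H_2: rank ker ∂_2 − rank ∂_3 = (4 − 4) − 0 = 0, and there is no ∂_3, so H_2 ≅ 0.

H_0 ≅ Z,  H_1 ≅ Z^2,  H_2 = 0.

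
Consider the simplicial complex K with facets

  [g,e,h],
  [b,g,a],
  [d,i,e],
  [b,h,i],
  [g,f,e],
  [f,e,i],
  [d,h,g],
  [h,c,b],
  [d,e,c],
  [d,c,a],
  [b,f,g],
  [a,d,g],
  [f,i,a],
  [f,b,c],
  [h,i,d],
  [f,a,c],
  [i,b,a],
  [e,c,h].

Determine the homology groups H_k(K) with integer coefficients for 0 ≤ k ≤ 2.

H_0 ≅ Z,  H_1 ≅ Z ⊕ Z/2,  H_2 = 0.

Take the total order a < b < c < d < e < f < g < h < i on the vertex set. Then K (dimension 2) consists of the simplices:

  0-simplices (9): a, b, c, d, e, f, g, h, i
  1-simplices (27): ab, ac, ad, af, ag, ai, bc, bf, bg, bh, bi, cd, ce, cf, ch, de, dg, dh, di, ef, eg, eh, ei, fg, fi, gh, hi
  2-simplices (18): abg, abi, acd, acf, adg, afi, bcf, bch, bfg, bhi, cde, ceh, dei, dgh, dhi, efg, efi, egh

Hence C_0 ≅ Z^9, C_1 ≅ Z^27, C_2 ≅ Z^18.

Boundary ∂_1: C_1 → C_0 is given by ∂[p,q] = [q] − [p].
The resulting 9×27 matrix has rank 8, and its Smith normal form has invariant factors (1,1,1,1,1,1,1,1).

The boundary map ∂_2: C_2 → C_1 sends each 2-simplex [p,q,r] to [q,r] − [p,r] + [p,q]. For instance
  ∂acd = cd − ad + ac,
  ∂bch = ch − bh + bc.
As a 27×18 matrix over Z this has rank 18, with invariant factors (1,1,1,1,1,1,1,1,1,1,1,1,1,1,1,1,1,2).

Computing H_k = (kernel of ∂_k) / (image of ∂_{k+1}):

  H_0: rank C_0 − rank ∂_1 = 9 − 8 = 1, and the invariant factors of ∂_1 are all 1, so H_0 = Z.
  H_1: rank ker ∂_1 − rank ∂_2 = (27 − 8) − 18 = 1, and ∂_2 has invariant factor 2 > 1, so H_1 = Z ⊕ Z/2.
  H_2: rank ker ∂_2 − rank ∂_3 = (18 − 18) − 0 = 0, and there is no ∂_3, so H_2 = 0.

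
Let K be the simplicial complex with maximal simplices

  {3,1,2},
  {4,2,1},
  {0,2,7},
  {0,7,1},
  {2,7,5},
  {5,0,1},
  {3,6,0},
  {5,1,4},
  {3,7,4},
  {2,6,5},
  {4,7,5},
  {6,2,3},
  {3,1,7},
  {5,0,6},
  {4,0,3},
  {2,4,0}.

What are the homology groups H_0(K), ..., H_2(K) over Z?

We work with the vertex ordering 0 < 1 < 2 < 3 < 4 < 5 < 6 < 7. The simplices of K, each written with vertices in increasing order, are:

  0-simplices (8): [0], [1], [2], [3], [4], [5], [6], [7]
  1-simplices (24): (24 of them)
  2-simplices (16): [0,1,5], [0,1,7], [0,2,4], [0,2,7], [0,3,4], [0,3,6], [0,5,6], [1,2,3], [1,2,4], [1,3,7], [1,4,5], [2,3,6], [2,5,6], [2,5,7], [3,4,7], [4,5,7]

giving chain groups C_0 ≅ Z^8, C_1 ≅ Z^24, C_2 ≅ Z^16.

The boundary map ∂_1: C_1 → C_0 is given by ∂[p,q] = [q] − [p].
The 8×24 boundary matrix has rank 7 and Smith normal form diag(1,1,1,1,1,1,1).

The boundary map ∂_2: C_2 → C_1 acts by ∂[p,q,r] = [q,r] − [p,r] + [p,q]. For instance
  ∂[0,2,7] = [2,7] − [0,7] + [0,2],
  ∂[1,4,5] = [4,5] − [1,5] + [1,4].
The 24×16 boundary matrix has rank 15 and Smith normal form diag(1,1,1,1,1,1,1,1,1,1,1,1,1,1,1).

Reading off H_k = ker ∂_k / im ∂_{k+1}:

  H_0: rank C_0 − rank ∂_1 = 8 − 7 = 1, and the invariant factors of ∂_1 are all 1, so H_0 = Z.
  H_1: rank ker ∂_1 − rank ∂_2 = (24 − 7) − 15 = 2, and the invariant factors of ∂_2 are all 1, so H_1 = Z^2.
  H_2: rank ker ∂_2 − rank ∂_3 = (16 − 15) − 0 = 1, and there is no ∂_3, so H_2 = Z.

As a check, the Euler characteristic is 8 − 24 + 16 = 0, which agrees with 1 − 2 + 1 = 0.

H_0 = Z,  H_1 = Z^2,  H_2 = Z.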